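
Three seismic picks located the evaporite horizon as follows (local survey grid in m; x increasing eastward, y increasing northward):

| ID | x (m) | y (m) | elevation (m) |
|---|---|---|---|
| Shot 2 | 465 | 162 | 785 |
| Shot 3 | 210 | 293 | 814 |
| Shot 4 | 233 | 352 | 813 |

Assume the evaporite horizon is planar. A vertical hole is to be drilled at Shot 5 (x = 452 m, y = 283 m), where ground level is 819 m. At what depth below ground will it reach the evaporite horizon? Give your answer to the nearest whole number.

Let the plane be z = a·x + b·y + c.
Shot 3−Shot 2: −255a + 131b = 29;  Shot 4−Shot 2: −232a + 190b = 28.
Solving gives a = −0.10200, b = 0.02282.
Then c = 785 − a·465 − b·162 = 828.74.
At (452, 283): z_contact = −46.1 + 6.5 + 828.74 = 789.1 m.
Depth below ground = 819 − 789.1 = 30 m.

30 m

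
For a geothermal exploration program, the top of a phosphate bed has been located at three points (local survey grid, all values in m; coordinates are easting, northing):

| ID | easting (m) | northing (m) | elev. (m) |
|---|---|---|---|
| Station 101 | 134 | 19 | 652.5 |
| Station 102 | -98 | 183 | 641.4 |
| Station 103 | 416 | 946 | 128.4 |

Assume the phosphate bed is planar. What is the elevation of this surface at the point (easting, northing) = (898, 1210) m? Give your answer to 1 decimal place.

-137.2 m

Two edge vectors: Station 101→Station 102 = (-232, 164, -11.1), Station 101→Station 103 = (282, 927, -524.1).
Normal n = (Station 101→Station 102) × (Station 101→Station 103) = (-75662.7, -124721.4, -261312).
So ∂z/∂easting = −n_x/n_z = −0.289549 and ∂z/∂northing = −n_y/n_z = −0.477289.
Intercept c from Station 101: 652.5 + 38.80 + 9.07 = 700.37.
At (898, 1210): z = −260.0 − 577.5 + 700.37 = -137.2 m.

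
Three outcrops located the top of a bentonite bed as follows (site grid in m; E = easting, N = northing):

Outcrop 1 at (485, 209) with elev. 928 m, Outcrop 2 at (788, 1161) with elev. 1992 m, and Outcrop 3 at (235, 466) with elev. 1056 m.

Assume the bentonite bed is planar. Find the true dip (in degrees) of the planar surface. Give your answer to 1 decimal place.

Two edge vectors: Outcrop 1→Outcrop 2 = (303, 952, 1064), Outcrop 1→Outcrop 3 = (-250, 257, 128).
Normal n = (Outcrop 1→Outcrop 2) × (Outcrop 1→Outcrop 3) = (-151592, -304784, 315871).
So ∂z/∂E = −n_x/n_z = 0.47992 and ∂z/∂N = −n_y/n_z = 0.96490.
Gradient magnitude |∇z| = √(a² + b²) = √(0.23032 + 0.93103) = 1.07766.
True dip = arctan(1.07766) = 47.1°, dipping toward SSW (azimuth ≈ 206°).

47.1°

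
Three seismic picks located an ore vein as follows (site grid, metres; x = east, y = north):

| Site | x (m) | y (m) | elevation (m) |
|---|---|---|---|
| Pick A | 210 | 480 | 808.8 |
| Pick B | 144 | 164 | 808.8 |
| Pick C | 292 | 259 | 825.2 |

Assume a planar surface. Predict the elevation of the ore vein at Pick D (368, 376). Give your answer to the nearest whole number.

Two edge vectors: Pick A→Pick B = (-66, -316, 0), Pick A→Pick C = (82, -221, 16.4).
Normal n = (Pick A→Pick B) × (Pick A→Pick C) = (-5182.4, 1082.4, 40498).
So ∂z/∂x = −n_x/n_z = 0.12797 and ∂z/∂y = −n_y/n_z = −0.02673.
Intercept c from Pick A: 808.8 − 26.87 + 12.83 = 794.76.
At (368, 376): z = 47.1 − 10.0 + 794.76 = 831.8 m.

832 m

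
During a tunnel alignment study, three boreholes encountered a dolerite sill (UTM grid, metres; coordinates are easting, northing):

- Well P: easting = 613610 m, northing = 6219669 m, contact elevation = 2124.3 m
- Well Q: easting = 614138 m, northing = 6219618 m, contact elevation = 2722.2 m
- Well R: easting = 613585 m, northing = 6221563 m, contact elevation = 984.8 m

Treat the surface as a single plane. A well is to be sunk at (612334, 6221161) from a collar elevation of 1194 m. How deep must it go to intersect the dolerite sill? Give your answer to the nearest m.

1319 m

Two edge vectors: Well P→Well Q = (528, -51, 597.9), Well P→Well R = (-25, 1894, -1139.5).
Normal n = (Well P→Well Q) × (Well P→Well R) = (-1074308.1, 586708.5, 998757).
So ∂z/∂easting = −n_x/n_z = 1.07564513 and ∂z/∂northing = −n_y/n_z = −0.58743869.
Intercept c from Well P: 2124.3 − 660026.61 + 3653674.19 = 2995771.88.
At (612334, 6221161): z_contact = 658654.1 − 3654550.6 + 2995771.88 = -124.7 m.
Depth below ground = 1194 − (-124.7) = 1319 m.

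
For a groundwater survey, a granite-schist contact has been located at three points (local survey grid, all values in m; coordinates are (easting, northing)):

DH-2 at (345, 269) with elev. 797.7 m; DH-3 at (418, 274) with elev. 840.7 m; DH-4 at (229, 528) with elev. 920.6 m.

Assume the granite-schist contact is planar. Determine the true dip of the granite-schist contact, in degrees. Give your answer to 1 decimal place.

Let the plane be z = a·E + b·N + c.
DH-3−DH-2: 73a + 5b = 43;  DH-4−DH-2: −116a + 259b = 122.9.
Solving gives a = 0.53998, b = 0.71636.
Gradient magnitude |∇z| = √(a² + b²) = √(0.29157 + 0.51317) = 0.89708.
True dip = arctan(0.89708) = 41.9°, dipping toward SW (azimuth ≈ 217°).

41.9°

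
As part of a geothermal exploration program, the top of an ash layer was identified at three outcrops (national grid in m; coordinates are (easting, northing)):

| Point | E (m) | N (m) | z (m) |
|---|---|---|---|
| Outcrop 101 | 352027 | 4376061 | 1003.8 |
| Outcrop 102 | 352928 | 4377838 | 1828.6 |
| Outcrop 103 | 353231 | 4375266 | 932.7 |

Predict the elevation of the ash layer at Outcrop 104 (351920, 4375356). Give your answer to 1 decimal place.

723.0 m

Two edge vectors: Outcrop 101→Outcrop 102 = (901, 1777, 824.8), Outcrop 101→Outcrop 103 = (1204, -795, -71.1).
Normal n = (Outcrop 101→Outcrop 102) × (Outcrop 101→Outcrop 103) = (529371.3, 1057120.3, -2855803).
So ∂z/∂E = −n_x/n_z = 0.185366883 and ∂z/∂N = −n_y/n_z = 0.370165694.
Intercept c from Outcrop 101: 1003.8 − 65254.15 − 1619867.66 = −1684118.01.
At (351920, 4375356): z = 65234.3 + 1619606.7 − 1684118.01 = 723.0 m.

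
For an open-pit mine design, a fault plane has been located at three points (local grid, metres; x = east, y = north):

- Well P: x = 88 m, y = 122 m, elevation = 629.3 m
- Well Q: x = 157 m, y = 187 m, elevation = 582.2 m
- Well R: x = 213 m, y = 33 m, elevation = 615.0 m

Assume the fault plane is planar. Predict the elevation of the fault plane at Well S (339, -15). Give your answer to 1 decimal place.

586.3 m

Let the plane be z = a·x + b·y + c.
Well Q−Well P: 69a + 65b = −47.1;  Well R−Well P: 125a − 89b = −14.3.
Solving gives a = −0.35899, b = −0.34353.
Then c = 629.3 − a·88 − b·122 = 702.80.
At (339, -15): z = −121.7 + 5.2 + 702.80 = 586.3 m.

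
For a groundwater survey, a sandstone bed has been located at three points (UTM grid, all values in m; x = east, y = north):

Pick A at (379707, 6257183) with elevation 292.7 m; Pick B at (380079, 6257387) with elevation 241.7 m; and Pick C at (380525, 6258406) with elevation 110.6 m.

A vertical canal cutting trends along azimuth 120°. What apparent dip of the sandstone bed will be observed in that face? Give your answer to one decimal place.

1.8°

Two edge vectors: Pick A→Pick B = (372, 204, -51), Pick A→Pick C = (818, 1223, -182.1).
Normal n = (Pick A→Pick B) × (Pick A→Pick C) = (25224.6, 26023.2, 288084).
So ∂z/∂x = −n_x/n_z = −0.08756 and ∂z/∂y = −n_y/n_z = −0.09033.
Unit vector along 120° is (sin 120°, cos 120°) = (0.8660, -0.5000).
Slope in that direction = a·(0.8660) + b·(-0.5000) = −0.03066.
Apparent dip = arctan|0.03066| = 1.8° (true dip is 7.2°, so apparent ≤ true as expected).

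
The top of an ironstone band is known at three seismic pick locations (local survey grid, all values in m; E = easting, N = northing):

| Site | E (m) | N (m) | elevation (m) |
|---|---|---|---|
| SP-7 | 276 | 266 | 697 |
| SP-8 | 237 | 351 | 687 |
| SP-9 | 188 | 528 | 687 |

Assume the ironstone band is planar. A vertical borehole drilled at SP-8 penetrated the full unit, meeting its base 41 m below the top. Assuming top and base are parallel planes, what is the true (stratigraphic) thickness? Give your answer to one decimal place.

Two edge vectors: SP-7→SP-8 = (-39, 85, -10), SP-7→SP-9 = (-88, 262, -10).
Normal n = (SP-7→SP-8) × (SP-7→SP-9) = (1770, 490, -2738).
So ∂z/∂E = −n_x/n_z = 0.64646 and ∂z/∂N = −n_y/n_z = 0.17896.
|∇z| = √(a²+b²) = 0.67077, so dip δ = arctan(0.67077) = 33.85°.
True thickness = vertical thickness × cos δ = 41 × cos 33.85° = 34.0 m.

34.0 m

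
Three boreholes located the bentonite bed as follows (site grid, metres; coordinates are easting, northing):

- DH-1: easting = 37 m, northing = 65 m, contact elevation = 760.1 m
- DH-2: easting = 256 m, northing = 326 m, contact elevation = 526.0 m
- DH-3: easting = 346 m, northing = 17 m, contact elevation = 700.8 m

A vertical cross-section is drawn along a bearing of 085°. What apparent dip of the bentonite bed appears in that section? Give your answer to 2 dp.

19.22°

Two edge vectors: DH-1→DH-2 = (219, 261, -234.1), DH-1→DH-3 = (309, -48, -59.3).
Normal n = (DH-1→DH-2) × (DH-1→DH-3) = (-26714.1, -59350.2, -91161).
So ∂z/∂easting = −n_x/n_z = −0.29304 and ∂z/∂northing = −n_y/n_z = −0.65105.
Unit vector along 085° is (sin 85°, cos 85°) = (0.9962, 0.0872).
Slope in that direction = a·(0.9962) + b·(0.0872) = −0.34867.
Apparent dip = arctan|0.34867| = 19.22° (true dip is 35.5°, so apparent ≤ true as expected).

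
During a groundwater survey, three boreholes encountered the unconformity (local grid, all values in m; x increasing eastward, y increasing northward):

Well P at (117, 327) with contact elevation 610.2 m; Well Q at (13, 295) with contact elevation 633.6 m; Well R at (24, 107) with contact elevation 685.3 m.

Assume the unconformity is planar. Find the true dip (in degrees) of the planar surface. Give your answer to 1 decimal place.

17.5°

Let the plane be z = a·x + b·y + c.
Well Q−Well P: −104a − 32b = 23.4;  Well R−Well P: −93a − 220b = 75.1.
Solving gives a = −0.13790, b = −0.28307.
Gradient magnitude |∇z| = √(a² + b²) = √(0.01902 + 0.08013) = 0.31487.
True dip = arctan(0.31487) = 17.5°, dipping toward NNE (azimuth ≈ 026°).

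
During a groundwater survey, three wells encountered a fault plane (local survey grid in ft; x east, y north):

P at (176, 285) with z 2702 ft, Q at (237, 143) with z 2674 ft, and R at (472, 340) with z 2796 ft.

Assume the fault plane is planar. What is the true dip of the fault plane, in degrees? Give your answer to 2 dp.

21.99°

Let the plane be z = a·x + b·y + c.
Q−P: 61a − 142b = −28;  R−P: 296a + 55b = 94.
Solving gives a = 0.26016, b = 0.30894.
Gradient magnitude |∇z| = √(a² + b²) = √(0.06768 + 0.09545) = 0.40389.
True dip = arctan(0.40389) = 21.99°, dipping toward SW (azimuth ≈ 220°).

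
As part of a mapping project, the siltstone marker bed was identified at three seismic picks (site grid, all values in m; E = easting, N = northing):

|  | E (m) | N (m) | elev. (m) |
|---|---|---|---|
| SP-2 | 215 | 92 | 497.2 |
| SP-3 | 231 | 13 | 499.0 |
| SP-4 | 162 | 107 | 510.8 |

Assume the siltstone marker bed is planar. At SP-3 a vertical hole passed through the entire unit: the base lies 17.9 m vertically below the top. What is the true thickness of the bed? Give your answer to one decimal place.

Two edge vectors: SP-2→SP-3 = (16, -79, 1.8), SP-2→SP-4 = (-53, 15, 13.6).
Normal n = (SP-2→SP-3) × (SP-2→SP-4) = (-1101.4, -313, -3947).
So ∂z/∂E = −n_x/n_z = −0.27905 and ∂z/∂N = −n_y/n_z = −0.07930.
|∇z| = √(a²+b²) = 0.29010, so dip δ = arctan(0.29010) = 16.18°.
True thickness = vertical thickness × cos δ = 17.9 × cos 16.18° = 17.2 m.

17.2 m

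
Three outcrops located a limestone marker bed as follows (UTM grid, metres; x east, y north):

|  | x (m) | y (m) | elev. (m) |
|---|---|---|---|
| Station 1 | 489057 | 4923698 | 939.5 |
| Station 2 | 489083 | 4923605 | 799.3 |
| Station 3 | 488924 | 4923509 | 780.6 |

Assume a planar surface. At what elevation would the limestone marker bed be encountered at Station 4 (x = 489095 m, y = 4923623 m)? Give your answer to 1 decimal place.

Two edge vectors: Station 1→Station 2 = (26, -93, -140.2), Station 1→Station 3 = (-133, -189, -158.9).
Normal n = (Station 1→Station 2) × (Station 1→Station 3) = (-11720.1, 22778, -17283).
So ∂z/∂x = −n_x/n_z = −0.678128797 and ∂z/∂y = −n_y/n_z = 1.317942487.
Intercept c from Station 1: 939.5 + 331643.64 − 6489150.79 = −6156567.65.
At (489095, 4923623): z = −331669.4 + 6489051.9 − 6156567.65 = 814.9 m.

814.9 m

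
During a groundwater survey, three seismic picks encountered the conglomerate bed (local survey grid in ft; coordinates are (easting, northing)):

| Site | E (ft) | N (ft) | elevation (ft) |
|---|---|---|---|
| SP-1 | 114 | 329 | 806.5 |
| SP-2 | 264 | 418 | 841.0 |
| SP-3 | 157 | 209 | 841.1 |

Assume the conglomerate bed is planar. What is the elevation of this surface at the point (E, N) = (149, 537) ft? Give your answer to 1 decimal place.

Let the plane be z = a·E + b·N + c.
SP-2−SP-1: 150a + 89b = 34.5;  SP-3−SP-1: 43a − 120b = 34.6.
Solving gives a = 0.33076, b = −0.16981.
Then c = 806.5 − a·114 − b·329 = 824.66.
At (149, 537): z = 49.3 − 91.2 + 824.66 = 782.8 ft.

782.8 ft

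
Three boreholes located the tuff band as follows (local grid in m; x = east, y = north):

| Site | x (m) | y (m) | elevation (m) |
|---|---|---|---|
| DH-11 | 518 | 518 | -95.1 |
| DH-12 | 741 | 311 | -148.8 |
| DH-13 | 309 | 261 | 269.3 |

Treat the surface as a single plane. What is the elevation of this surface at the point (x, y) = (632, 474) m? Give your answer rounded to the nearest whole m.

-166 m

Two edge vectors: DH-11→DH-12 = (223, -207, -53.7), DH-11→DH-13 = (-209, -257, 364.4).
Normal n = (DH-11→DH-12) × (DH-11→DH-13) = (-89231.7, -70037.9, -100574).
So ∂z/∂x = −n_x/n_z = −0.88722 and ∂z/∂y = −n_y/n_z = −0.69638.
Intercept c from DH-11: -95.1 + 459.58 + 360.73 = 725.21.
At (632, 474): z = −560.7 − 330.1 + 725.21 = -165.6 m.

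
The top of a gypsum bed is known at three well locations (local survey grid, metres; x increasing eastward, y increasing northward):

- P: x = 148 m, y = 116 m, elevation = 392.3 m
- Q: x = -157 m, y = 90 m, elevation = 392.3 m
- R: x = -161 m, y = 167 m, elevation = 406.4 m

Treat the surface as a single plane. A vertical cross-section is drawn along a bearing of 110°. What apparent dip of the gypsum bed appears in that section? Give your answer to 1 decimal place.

Let the plane be z = a·x + b·y + c.
Q−P: −305a − 26b = 0;  R−P: −309a + 51b = 14.1.
Solving gives a = −0.01554, b = 0.18231.
Unit vector along 110° is (sin 110°, cos 110°) = (0.9397, -0.3420).
Slope in that direction = a·(0.9397) + b·(-0.3420) = −0.07696.
Apparent dip = arctan|0.07696| = 4.4° (true dip is 10.4°, so apparent ≤ true as expected).

4.4°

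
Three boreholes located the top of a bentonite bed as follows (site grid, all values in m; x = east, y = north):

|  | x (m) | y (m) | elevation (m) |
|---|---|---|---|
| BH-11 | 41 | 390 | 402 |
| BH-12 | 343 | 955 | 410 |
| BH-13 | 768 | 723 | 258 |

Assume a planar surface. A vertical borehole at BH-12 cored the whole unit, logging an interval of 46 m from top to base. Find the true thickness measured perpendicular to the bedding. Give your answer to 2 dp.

Two edge vectors: BH-11→BH-12 = (302, 565, 8), BH-11→BH-13 = (727, 333, -144).
Normal n = (BH-11→BH-12) × (BH-11→BH-13) = (-84024, 49304, -310189).
So ∂z/∂x = −n_x/n_z = −0.27088 and ∂z/∂y = −n_y/n_z = 0.15895.
|∇z| = √(a²+b²) = 0.31407, so dip δ = arctan(0.31407) = 17.44°.
True thickness = vertical thickness × cos δ = 46 × cos 17.44° = 43.89 m.

43.89 m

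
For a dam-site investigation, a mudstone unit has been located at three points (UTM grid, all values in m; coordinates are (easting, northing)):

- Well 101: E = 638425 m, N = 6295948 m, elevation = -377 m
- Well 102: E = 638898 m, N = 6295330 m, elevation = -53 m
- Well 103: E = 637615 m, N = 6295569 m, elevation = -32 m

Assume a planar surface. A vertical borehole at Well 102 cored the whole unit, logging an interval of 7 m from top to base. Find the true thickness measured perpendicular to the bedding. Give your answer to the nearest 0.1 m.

5.9 m

Let the plane be z = a·E + b·N + c.
Well 102−Well 101: 473a − 618b = 324;  Well 103−Well 101: −810a − 379b = 345.
Solving gives a = −0.13299, b = −0.62606.
|∇z| = √(a²+b²) = 0.64003, so dip δ = arctan(0.64003) = 32.62°.
True thickness = vertical thickness × cos δ = 7 × cos 32.62° = 5.9 m.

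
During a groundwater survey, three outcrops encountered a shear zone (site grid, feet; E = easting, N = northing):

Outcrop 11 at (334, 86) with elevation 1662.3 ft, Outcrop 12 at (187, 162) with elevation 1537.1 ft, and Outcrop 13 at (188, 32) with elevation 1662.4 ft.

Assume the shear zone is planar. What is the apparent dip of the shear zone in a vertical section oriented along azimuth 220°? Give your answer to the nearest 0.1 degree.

26.9°

Two edge vectors: Outcrop 11→Outcrop 12 = (-147, 76, -125.2), Outcrop 11→Outcrop 13 = (-146, -54, 0.1).
Normal n = (Outcrop 11→Outcrop 12) × (Outcrop 11→Outcrop 13) = (-6753.2, 18293.9, 19034).
So ∂z/∂E = −n_x/n_z = 0.35480 and ∂z/∂N = −n_y/n_z = −0.96112.
Unit vector along 220° is (sin 220°, cos 220°) = (-0.6428, -0.7660).
Slope in that direction = a·(-0.6428) + b·(-0.7660) = 0.50820.
Apparent dip = arctan|0.50820| = 26.9° (true dip is 45.7°, so apparent ≤ true as expected).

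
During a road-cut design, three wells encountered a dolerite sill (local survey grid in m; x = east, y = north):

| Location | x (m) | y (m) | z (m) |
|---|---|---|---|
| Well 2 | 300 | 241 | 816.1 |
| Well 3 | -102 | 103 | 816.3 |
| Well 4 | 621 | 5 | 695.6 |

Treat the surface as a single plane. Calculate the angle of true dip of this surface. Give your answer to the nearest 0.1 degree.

Let the plane be z = a·x + b·y + c.
Well 3−Well 2: −402a − 138b = 0.2;  Well 4−Well 2: 321a − 236b = −120.5.
Solving gives a = −0.11983, b = 0.34761.
Gradient magnitude |∇z| = √(a² + b²) = √(0.01436 + 0.12083) = 0.36768.
True dip = arctan(0.36768) = 20.2°, dipping toward SSE (azimuth ≈ 161°).

20.2°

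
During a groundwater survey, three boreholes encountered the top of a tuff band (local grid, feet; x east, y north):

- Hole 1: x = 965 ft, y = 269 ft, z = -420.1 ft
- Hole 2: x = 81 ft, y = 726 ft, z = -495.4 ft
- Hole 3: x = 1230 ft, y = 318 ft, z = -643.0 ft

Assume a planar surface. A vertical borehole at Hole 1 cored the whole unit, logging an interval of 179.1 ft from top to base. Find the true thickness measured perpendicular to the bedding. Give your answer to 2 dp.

101.75 ft

Two edge vectors: Hole 1→Hole 2 = (-884, 457, -75.3), Hole 1→Hole 3 = (265, 49, -222.9).
Normal n = (Hole 1→Hole 2) × (Hole 1→Hole 3) = (-98175.6, -216998.1, -164421).
So ∂z/∂x = −n_x/n_z = −0.59710 and ∂z/∂y = −n_y/n_z = −1.31977.
|∇z| = √(a²+b²) = 1.44856, so dip δ = arctan(1.44856) = 55.38°.
True thickness = vertical thickness × cos δ = 179.1 × cos 55.38° = 101.75 ft.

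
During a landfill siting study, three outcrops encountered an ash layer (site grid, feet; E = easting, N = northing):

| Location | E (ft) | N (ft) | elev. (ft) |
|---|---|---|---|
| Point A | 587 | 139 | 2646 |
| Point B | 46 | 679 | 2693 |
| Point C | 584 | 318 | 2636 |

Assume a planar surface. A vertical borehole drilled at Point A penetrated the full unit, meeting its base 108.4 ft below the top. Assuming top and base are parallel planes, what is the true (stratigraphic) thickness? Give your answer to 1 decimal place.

Let the plane be z = a·E + b·N + c.
Point B−Point A: −541a + 540b = 47;  Point C−Point A: −3a + 179b = −10.
Solving gives a = −0.14507, b = −0.05830.
|∇z| = √(a²+b²) = 0.15634, so dip δ = arctan(0.15634) = 8.89°.
True thickness = vertical thickness × cos δ = 108.4 × cos 8.89° = 107.1 ft.

107.1 ft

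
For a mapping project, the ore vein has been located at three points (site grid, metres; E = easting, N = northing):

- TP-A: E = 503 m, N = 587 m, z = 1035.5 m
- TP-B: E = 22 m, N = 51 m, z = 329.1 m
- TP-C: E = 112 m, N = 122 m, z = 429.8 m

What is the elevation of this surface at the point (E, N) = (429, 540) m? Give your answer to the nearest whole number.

Two edge vectors: TP-A→TP-B = (-481, -536, -706.4), TP-A→TP-C = (-391, -465, -605.7).
Normal n = (TP-A→TP-B) × (TP-A→TP-C) = (-3820.8, -15139.3, 14089).
So ∂z/∂E = −n_x/n_z = 0.27119 and ∂z/∂N = −n_y/n_z = 1.07455.
Intercept c from TP-A: 1035.5 − 136.41 − 630.76 = 268.33.
At (429, 540): z = 116.3 + 580.3 + 268.33 = 964.9 m.

965 m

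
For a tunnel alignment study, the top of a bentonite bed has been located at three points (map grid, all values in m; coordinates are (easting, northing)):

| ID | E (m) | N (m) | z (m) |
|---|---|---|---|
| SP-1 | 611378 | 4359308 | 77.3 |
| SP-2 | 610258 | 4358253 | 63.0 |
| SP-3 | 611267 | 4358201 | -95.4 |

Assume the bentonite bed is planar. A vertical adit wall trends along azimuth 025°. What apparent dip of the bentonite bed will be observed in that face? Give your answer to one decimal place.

5.3°

Let the plane be z = a·E + b·N + c.
SP-2−SP-1: −1120a − 1055b = −14.3;  SP-3−SP-1: −111a − 1107b = −172.7.
Solving gives a = −0.14818, b = 0.17087.
Unit vector along 025° is (sin 25°, cos 25°) = (0.4226, 0.9063).
Slope in that direction = a·(0.4226) + b·(0.9063) = 0.09223.
Apparent dip = arctan|0.09223| = 5.3° (true dip is 12.7°, so apparent ≤ true as expected).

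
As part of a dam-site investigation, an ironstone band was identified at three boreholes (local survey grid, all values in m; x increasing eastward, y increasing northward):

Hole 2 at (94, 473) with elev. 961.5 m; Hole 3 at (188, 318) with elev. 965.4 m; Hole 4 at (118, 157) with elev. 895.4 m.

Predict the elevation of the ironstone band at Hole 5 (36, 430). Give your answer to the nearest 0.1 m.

925.4 m

Two edge vectors: Hole 2→Hole 3 = (94, -155, 3.9), Hole 2→Hole 4 = (24, -316, -66.1).
Normal n = (Hole 2→Hole 3) × (Hole 2→Hole 4) = (11477.9, 6307, -25984).
So ∂z/∂x = −n_x/n_z = 0.44173 and ∂z/∂y = −n_y/n_z = 0.24273.
Intercept c from Hole 2: 961.5 − 41.52 − 114.81 = 805.17.
At (36, 430): z = 15.9 + 104.4 + 805.17 = 925.4 m.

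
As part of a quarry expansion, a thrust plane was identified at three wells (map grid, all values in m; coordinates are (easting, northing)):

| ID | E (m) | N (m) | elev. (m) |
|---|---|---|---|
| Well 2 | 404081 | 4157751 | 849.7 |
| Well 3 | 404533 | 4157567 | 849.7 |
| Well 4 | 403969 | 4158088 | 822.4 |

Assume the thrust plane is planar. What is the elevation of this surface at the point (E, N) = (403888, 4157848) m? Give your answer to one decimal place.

848.0 m

Let the plane be z = a·E + b·N + c.
Well 3−Well 2: 452a − 184b = 0;  Well 4−Well 2: −112a + 337b = −27.3.
Solving gives a = −0.038136597, b = −0.093683379.
Then c = 849.7 − a·404081 − b·4157751 = 405772.14.
At (403888, 4157848): z = −15402.9 − 389521.3 + 405772.14 = 848.0 m.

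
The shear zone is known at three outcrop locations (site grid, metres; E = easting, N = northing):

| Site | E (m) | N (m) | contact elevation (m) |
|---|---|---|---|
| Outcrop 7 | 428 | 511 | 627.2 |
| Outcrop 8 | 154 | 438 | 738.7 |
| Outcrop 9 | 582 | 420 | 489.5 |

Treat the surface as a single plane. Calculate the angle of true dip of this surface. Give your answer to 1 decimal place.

38.5°

Two edge vectors: Outcrop 7→Outcrop 8 = (-274, -73, 111.5), Outcrop 7→Outcrop 9 = (154, -91, -137.7).
Normal n = (Outcrop 7→Outcrop 8) × (Outcrop 7→Outcrop 9) = (20198.6, -20558.8, 36176).
So ∂z/∂E = −n_x/n_z = −0.55834 and ∂z/∂N = −n_y/n_z = 0.56830.
Gradient magnitude |∇z| = √(a² + b²) = √(0.31175 + 0.32296) = 0.79669.
True dip = arctan(0.79669) = 38.5°, dipping toward SE (azimuth ≈ 136°).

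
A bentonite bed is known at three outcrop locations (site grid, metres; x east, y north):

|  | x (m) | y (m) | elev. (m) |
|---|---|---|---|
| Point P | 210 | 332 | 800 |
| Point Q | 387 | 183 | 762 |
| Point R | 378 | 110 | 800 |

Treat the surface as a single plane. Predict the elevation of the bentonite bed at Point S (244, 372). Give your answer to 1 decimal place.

Let the plane be z = a·x + b·y + c.
Point Q−Point P: 177a − 149b = −38;  Point R−Point P: 168a − 222b = 0.
Solving gives a = −0.59150, b = −0.44762.
Then c = 800 − a·210 − b·332 = 1072.83.
At (244, 372): z = −144.3 − 166.5 + 1072.83 = 762.0 m.

762.0 m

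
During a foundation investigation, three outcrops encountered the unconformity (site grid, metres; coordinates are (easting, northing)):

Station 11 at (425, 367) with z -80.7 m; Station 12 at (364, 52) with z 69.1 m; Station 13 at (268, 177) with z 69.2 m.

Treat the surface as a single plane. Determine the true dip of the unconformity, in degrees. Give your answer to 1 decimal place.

Two edge vectors: Station 11→Station 12 = (-61, -315, 149.8), Station 11→Station 13 = (-157, -190, 149.9).
Normal n = (Station 11→Station 12) × (Station 11→Station 13) = (-18756.5, -14374.7, -37865).
So ∂z/∂E = −n_x/n_z = −0.49535 and ∂z/∂N = −n_y/n_z = −0.37963.
Gradient magnitude |∇z| = √(a² + b²) = √(0.24537 + 0.14412) = 0.62409.
True dip = arctan(0.62409) = 32.0°, dipping toward NE (azimuth ≈ 053°).

32.0°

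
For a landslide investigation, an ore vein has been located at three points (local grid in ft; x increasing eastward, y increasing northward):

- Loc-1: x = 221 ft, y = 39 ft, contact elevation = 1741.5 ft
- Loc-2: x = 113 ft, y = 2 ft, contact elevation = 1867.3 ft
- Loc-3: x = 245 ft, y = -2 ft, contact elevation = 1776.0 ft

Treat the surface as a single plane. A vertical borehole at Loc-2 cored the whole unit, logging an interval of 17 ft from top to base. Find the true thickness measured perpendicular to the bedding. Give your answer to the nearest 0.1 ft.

9.6 ft

Let the plane be z = a·x + b·y + c.
Loc-2−Loc-1: −108a − 37b = 125.8;  Loc-3−Loc-1: 24a − 41b = 34.5.
Solving gives a = −0.73012, b = −1.26885.
|∇z| = √(a²+b²) = 1.46392, so dip δ = arctan(1.46392) = 55.66°.
True thickness = vertical thickness × cos δ = 17 × cos 55.66° = 9.6 ft.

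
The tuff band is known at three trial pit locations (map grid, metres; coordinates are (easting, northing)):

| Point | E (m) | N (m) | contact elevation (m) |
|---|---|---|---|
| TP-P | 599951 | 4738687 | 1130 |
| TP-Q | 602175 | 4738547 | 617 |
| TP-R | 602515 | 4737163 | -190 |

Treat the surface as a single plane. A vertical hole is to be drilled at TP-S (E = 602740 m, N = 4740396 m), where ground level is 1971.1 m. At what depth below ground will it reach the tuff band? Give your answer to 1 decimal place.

Two edge vectors: TP-P→TP-Q = (2224, -140, -513), TP-P→TP-R = (2564, -1524, -1320).
Normal n = (TP-P→TP-Q) × (TP-P→TP-R) = (-597012, 1620348, -3030416).
So ∂z/∂E = −n_x/n_z = −0.197006616 and ∂z/∂N = −n_y/n_z = 0.534694907.
Intercept c from TP-P: 1130 + 118194.32 − 2533751.80 = −2414427.49.
At (602740, 4740396): z_contact = −118743.77 + 2534665.60 − 2414427.49 = 1494.34 m.
Depth below ground = 1971.1 − 1494.34 = 476.8 m.

476.8 m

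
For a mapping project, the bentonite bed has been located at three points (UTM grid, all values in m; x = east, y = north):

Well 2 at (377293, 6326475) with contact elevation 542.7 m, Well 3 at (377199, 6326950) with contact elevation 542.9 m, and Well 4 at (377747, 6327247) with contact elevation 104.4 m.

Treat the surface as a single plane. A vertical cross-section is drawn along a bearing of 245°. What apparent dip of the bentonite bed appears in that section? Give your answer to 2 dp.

35.58°

Let the plane be z = a·x + b·y + c.
Well 3−Well 2: −94a + 475b = 0.2;  Well 4−Well 2: 454a + 772b = −438.3.
Solving gives a = −0.72288, b = −0.14263.
Unit vector along 245° is (sin 245°, cos 245°) = (-0.9063, -0.4226).
Slope in that direction = a·(-0.9063) + b·(-0.4226) = 0.71543.
Apparent dip = arctan|0.71543| = 35.58° (true dip is 36.4°, so apparent ≤ true as expected).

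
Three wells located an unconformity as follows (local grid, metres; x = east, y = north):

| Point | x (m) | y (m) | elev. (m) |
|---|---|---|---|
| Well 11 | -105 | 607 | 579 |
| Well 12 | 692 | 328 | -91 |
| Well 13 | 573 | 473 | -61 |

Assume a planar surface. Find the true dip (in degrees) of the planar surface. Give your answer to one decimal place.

51.9°

Two edge vectors: Well 11→Well 12 = (797, -279, -670), Well 11→Well 13 = (678, -134, -640).
Normal n = (Well 11→Well 12) × (Well 11→Well 13) = (88780, 55820, 82364).
So ∂z/∂x = −n_x/n_z = −1.07790 and ∂z/∂y = −n_y/n_z = −0.67772.
Gradient magnitude |∇z| = √(a² + b²) = √(1.16186 + 0.45931) = 1.27325.
True dip = arctan(1.27325) = 51.9°, dipping toward ENE (azimuth ≈ 058°).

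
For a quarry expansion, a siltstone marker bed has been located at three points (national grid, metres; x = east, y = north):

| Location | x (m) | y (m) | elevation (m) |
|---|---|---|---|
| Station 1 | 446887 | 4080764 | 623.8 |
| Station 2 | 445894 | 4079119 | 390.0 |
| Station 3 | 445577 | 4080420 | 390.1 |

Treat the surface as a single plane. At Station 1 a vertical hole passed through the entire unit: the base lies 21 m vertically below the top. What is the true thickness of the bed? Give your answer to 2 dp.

Two edge vectors: Station 1→Station 2 = (-993, -1645, -233.8), Station 1→Station 3 = (-1310, -344, -233.7).
Normal n = (Station 1→Station 2) × (Station 1→Station 3) = (304009.3, 74213.9, -1813358).
So ∂z/∂x = −n_x/n_z = 0.16765 and ∂z/∂y = −n_y/n_z = 0.04093.
|∇z| = √(a²+b²) = 0.17257, so dip δ = arctan(0.17257) = 9.79°.
True thickness = vertical thickness × cos δ = 21 × cos 9.79° = 20.69 m.

20.69 m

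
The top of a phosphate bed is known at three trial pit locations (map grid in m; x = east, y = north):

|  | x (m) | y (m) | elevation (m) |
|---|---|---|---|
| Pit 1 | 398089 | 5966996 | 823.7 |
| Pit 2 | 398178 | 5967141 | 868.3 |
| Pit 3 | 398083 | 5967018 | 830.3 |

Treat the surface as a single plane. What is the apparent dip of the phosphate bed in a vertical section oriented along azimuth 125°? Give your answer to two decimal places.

Let the plane be z = a·x + b·y + c.
Pit 2−Pit 1: 89a + 145b = 44.6;  Pit 3−Pit 1: −6a + 22b = 6.6.
Solving gives a = 0.00856, b = 0.30233.
Unit vector along 125° is (sin 125°, cos 125°) = (0.8192, -0.5736).
Slope in that direction = a·(0.8192) + b·(-0.5736) = −0.16640.
Apparent dip = arctan|0.16640| = 9.45° (true dip is 16.8°, so apparent ≤ true as expected).

9.45°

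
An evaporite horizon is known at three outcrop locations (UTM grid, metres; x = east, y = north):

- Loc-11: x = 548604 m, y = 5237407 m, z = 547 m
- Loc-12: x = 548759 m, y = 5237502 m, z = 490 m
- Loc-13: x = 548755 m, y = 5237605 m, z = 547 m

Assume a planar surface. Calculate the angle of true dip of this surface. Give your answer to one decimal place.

41.0°

Two edge vectors: Loc-11→Loc-12 = (155, 95, -57), Loc-11→Loc-13 = (151, 198, 0).
Normal n = (Loc-11→Loc-12) × (Loc-11→Loc-13) = (11286, -8607, 16345).
So ∂z/∂x = −n_x/n_z = −0.69049 and ∂z/∂y = −n_y/n_z = 0.52658.
Gradient magnitude |∇z| = √(a² + b²) = √(0.47677 + 0.27729) = 0.86837.
True dip = arctan(0.86837) = 41.0°, dipping toward SE (azimuth ≈ 127°).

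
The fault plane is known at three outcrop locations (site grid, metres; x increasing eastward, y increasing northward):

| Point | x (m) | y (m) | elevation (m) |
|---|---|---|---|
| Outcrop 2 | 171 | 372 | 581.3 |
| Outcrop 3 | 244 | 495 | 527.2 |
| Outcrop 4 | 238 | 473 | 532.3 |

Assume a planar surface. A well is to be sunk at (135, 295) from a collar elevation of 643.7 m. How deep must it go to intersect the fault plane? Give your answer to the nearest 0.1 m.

Let the plane be z = a·x + b·y + c.
Outcrop 3−Outcrop 2: 73a + 123b = −54.1;  Outcrop 4−Outcrop 2: 67a + 101b = −49.
Solving gives a = −0.64850, b = −0.05495.
Then c = 581.3 − a·171 − b·372 = 712.64.
At (135, 295): z_contact = −87.55 − 16.21 + 712.64 = 608.88 m.
Depth below ground = 643.7 − 608.88 = 34.8 m.

34.8 m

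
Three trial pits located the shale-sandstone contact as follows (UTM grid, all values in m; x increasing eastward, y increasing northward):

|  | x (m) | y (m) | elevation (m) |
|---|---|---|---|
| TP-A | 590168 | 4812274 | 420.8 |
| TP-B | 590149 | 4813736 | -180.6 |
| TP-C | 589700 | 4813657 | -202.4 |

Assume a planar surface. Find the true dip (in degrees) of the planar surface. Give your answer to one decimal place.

23.1°

Let the plane be z = a·x + b·y + c.
TP-B−TP-A: −19a + 1462b = −601.4;  TP-C−TP-A: −468a + 1383b = −623.2.
Solving gives a = 0.12065, b = −0.40979.
Gradient magnitude |∇z| = √(a² + b²) = √(0.01456 + 0.16792) = 0.42718.
True dip = arctan(0.42718) = 23.1°, dipping toward NNW (azimuth ≈ 344°).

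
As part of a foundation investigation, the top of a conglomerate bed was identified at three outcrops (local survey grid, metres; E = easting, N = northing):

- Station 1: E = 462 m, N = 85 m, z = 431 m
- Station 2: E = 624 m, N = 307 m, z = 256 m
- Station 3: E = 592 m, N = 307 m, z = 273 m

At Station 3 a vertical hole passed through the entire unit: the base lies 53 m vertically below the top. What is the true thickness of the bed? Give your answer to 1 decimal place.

44.1 m

Let the plane be z = a·E + b·N + c.
Station 2−Station 1: 162a + 222b = −175;  Station 3−Station 1: 130a + 222b = −158.
Solving gives a = −0.53125, b = −0.40062.
|∇z| = √(a²+b²) = 0.66537, so dip δ = arctan(0.66537) = 33.64°.
True thickness = vertical thickness × cos δ = 53 × cos 33.64° = 44.1 m.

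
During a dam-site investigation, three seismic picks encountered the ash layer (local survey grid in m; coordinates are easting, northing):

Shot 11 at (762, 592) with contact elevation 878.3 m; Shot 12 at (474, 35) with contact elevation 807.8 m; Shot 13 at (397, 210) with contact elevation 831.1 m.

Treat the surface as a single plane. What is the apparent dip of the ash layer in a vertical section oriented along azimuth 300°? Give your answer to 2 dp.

Two edge vectors: Shot 11→Shot 12 = (-288, -557, -70.5), Shot 11→Shot 13 = (-365, -382, -47.2).
Normal n = (Shot 11→Shot 12) × (Shot 11→Shot 13) = (-640.6, 12138.9, -93289).
So ∂z/∂easting = −n_x/n_z = −0.00687 and ∂z/∂northing = −n_y/n_z = 0.13012.
Unit vector along 300° is (sin 300°, cos 300°) = (-0.8660, 0.5000).
Slope in that direction = a·(-0.8660) + b·(0.5000) = 0.07101.
Apparent dip = arctan|0.07101| = 4.06° (true dip is 7.4°, so apparent ≤ true as expected).

4.06°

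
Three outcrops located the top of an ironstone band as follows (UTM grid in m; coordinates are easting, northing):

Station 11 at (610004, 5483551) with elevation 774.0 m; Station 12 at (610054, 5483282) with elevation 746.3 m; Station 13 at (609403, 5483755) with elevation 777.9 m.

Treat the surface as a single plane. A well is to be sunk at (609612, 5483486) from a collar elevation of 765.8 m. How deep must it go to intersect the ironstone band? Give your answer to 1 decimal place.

10.8 m

Let the plane be z = a·easting + b·northing + c.
Station 12−Station 11: 50a − 269b = −27.7;  Station 13−Station 11: −601a + 204b = 3.9.
Solving gives a = 0.030380474, b = 0.108620906.
Then c = 774 − a·610004 − b·5483551 = −613386.49.
At (609612, 5483486): z_contact = 18520.30 + 595621.22 − 613386.49 = 755.03 m.
Depth below ground = 765.8 − 755.03 = 10.8 m.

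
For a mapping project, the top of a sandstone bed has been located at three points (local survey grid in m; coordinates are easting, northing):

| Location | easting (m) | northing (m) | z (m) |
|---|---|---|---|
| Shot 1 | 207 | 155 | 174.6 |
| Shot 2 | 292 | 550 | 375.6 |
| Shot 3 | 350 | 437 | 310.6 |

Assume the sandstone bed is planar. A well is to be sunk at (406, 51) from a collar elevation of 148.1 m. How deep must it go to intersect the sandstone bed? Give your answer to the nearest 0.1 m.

Let the plane be z = a·easting + b·northing + c.
Shot 2−Shot 1: 85a + 395b = 201;  Shot 3−Shot 1: 143a + 282b = 136.
Solving gives a = −0.09110, b = 0.52846.
Then c = 174.6 − a·207 − b·155 = 111.55.
At (406, 51): z_contact = −36.99 + 26.95 + 111.55 = 101.51 m.
Depth below ground = 148.1 − 101.51 = 46.6 m.

46.6 m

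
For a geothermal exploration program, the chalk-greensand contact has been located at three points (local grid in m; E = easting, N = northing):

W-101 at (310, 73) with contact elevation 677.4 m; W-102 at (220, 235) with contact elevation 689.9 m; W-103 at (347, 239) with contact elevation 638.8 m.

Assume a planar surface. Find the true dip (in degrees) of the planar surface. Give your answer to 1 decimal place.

22.9°

Two edge vectors: W-101→W-102 = (-90, 162, 12.5), W-101→W-103 = (37, 166, -38.6).
Normal n = (W-101→W-102) × (W-101→W-103) = (-8328.2, -3011.5, -20934).
So ∂z/∂E = −n_x/n_z = −0.39783 and ∂z/∂N = −n_y/n_z = −0.14386.
Gradient magnitude |∇z| = √(a² + b²) = √(0.15827 + 0.02069) = 0.42304.
True dip = arctan(0.42304) = 22.9°, dipping toward ENE (azimuth ≈ 070°).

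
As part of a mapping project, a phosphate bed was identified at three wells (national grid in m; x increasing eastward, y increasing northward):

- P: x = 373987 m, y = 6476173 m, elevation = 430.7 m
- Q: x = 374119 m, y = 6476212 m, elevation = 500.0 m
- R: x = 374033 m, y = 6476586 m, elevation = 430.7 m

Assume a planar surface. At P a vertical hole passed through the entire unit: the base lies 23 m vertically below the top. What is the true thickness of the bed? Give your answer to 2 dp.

20.19 m

Let the plane be z = a·x + b·y + c.
Q−P: 132a + 39b = 69.3;  R−P: 46a + 413b = 0.
Solving gives a = 0.54286, b = −0.06046.
|∇z| = √(a²+b²) = 0.54622, so dip δ = arctan(0.54622) = 28.64°.
True thickness = vertical thickness × cos δ = 23 × cos 28.64° = 20.19 m.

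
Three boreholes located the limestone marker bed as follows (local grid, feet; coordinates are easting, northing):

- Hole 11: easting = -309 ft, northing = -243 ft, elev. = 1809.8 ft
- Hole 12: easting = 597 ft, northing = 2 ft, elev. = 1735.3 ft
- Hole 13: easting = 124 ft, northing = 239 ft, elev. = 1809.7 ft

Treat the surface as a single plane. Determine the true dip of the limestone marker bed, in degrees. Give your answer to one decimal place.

Two edge vectors: Hole 11→Hole 12 = (906, 245, -74.5), Hole 11→Hole 13 = (433, 482, -0.1).
Normal n = (Hole 11→Hole 12) × (Hole 11→Hole 13) = (35884.5, -32167.9, 330607).
So ∂z/∂easting = −n_x/n_z = −0.10854 and ∂z/∂northing = −n_y/n_z = 0.09730.
Gradient magnitude |∇z| = √(a² + b²) = √(0.01178 + 0.00947) = 0.14577.
True dip = arctan(0.14577) = 8.3°, dipping toward SE (azimuth ≈ 132°).

8.3°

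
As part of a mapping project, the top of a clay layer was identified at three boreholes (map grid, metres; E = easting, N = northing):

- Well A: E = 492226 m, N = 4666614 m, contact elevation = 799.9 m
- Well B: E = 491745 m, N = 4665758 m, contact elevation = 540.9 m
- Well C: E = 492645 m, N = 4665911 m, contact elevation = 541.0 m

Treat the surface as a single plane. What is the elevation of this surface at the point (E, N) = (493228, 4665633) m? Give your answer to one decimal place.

Let the plane be z = a·E + b·N + c.
Well B−Well A: −481a − 856b = −259;  Well C−Well A: 419a − 703b = −258.9.
Solving gives a = −0.056746560, b = 0.334456887.
Then c = 799.9 − a·492226 − b·4666614 = −1532049.16.
At (493228, 4665633): z = −27989.0 + 1560453.1 − 1532049.16 = 414.9 m.

414.9 m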